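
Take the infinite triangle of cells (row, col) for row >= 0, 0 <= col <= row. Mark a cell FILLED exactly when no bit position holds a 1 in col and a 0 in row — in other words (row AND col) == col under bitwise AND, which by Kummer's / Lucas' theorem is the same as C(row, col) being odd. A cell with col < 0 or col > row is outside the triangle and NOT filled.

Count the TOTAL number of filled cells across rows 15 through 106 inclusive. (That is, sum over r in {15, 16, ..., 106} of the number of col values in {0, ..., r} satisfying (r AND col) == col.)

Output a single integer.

r15=1111 pc4: +16 =16
r16=10000 pc1: +2 =18
r17=10001 pc2: +4 =22
r18=10010 pc2: +4 =26
r19=10011 pc3: +8 =34
r20=10100 pc2: +4 =38
r21=10101 pc3: +8 =46
r22=10110 pc3: +8 =54
r23=10111 pc4: +16 =70
r24=11000 pc2: +4 =74
r25=11001 pc3: +8 =82
r26=11010 pc3: +8 =90
r27=11011 pc4: +16 =106
r28=11100 pc3: +8 =114
r29=11101 pc4: +16 =130
r30=11110 pc4: +16 =146
r31=11111 pc5: +32 =178
r32=100000 pc1: +2 =180
r33=100001 pc2: +4 =184
r34=100010 pc2: +4 =188
r35=100011 pc3: +8 =196
r36=100100 pc2: +4 =200
r37=100101 pc3: +8 =208
r38=100110 pc3: +8 =216
r39=100111 pc4: +16 =232
r40=101000 pc2: +4 =236
r41=101001 pc3: +8 =244
r42=101010 pc3: +8 =252
r43=101011 pc4: +16 =268
r44=101100 pc3: +8 =276
r45=101101 pc4: +16 =292
r46=101110 pc4: +16 =308
r47=101111 pc5: +32 =340
r48=110000 pc2: +4 =344
r49=110001 pc3: +8 =352
r50=110010 pc3: +8 =360
r51=110011 pc4: +16 =376
r52=110100 pc3: +8 =384
r53=110101 pc4: +16 =400
r54=110110 pc4: +16 =416
r55=110111 pc5: +32 =448
r56=111000 pc3: +8 =456
r57=111001 pc4: +16 =472
r58=111010 pc4: +16 =488
r59=111011 pc5: +32 =520
r60=111100 pc4: +16 =536
r61=111101 pc5: +32 =568
r62=111110 pc5: +32 =600
r63=111111 pc6: +64 =664
r64=1000000 pc1: +2 =666
r65=1000001 pc2: +4 =670
r66=1000010 pc2: +4 =674
r67=1000011 pc3: +8 =682
r68=1000100 pc2: +4 =686
r69=1000101 pc3: +8 =694
r70=1000110 pc3: +8 =702
r71=1000111 pc4: +16 =718
r72=1001000 pc2: +4 =722
r73=1001001 pc3: +8 =730
r74=1001010 pc3: +8 =738
r75=1001011 pc4: +16 =754
r76=1001100 pc3: +8 =762
r77=1001101 pc4: +16 =778
r78=1001110 pc4: +16 =794
r79=1001111 pc5: +32 =826
r80=1010000 pc2: +4 =830
r81=1010001 pc3: +8 =838
r82=1010010 pc3: +8 =846
r83=1010011 pc4: +16 =862
r84=1010100 pc3: +8 =870
r85=1010101 pc4: +16 =886
r86=1010110 pc4: +16 =902
r87=1010111 pc5: +32 =934
r88=1011000 pc3: +8 =942
r89=1011001 pc4: +16 =958
r90=1011010 pc4: +16 =974
r91=1011011 pc5: +32 =1006
r92=1011100 pc4: +16 =1022
r93=1011101 pc5: +32 =1054
r94=1011110 pc5: +32 =1086
r95=1011111 pc6: +64 =1150
r96=1100000 pc2: +4 =1154
r97=1100001 pc3: +8 =1162
r98=1100010 pc3: +8 =1170
r99=1100011 pc4: +16 =1186
r100=1100100 pc3: +8 =1194
r101=1100101 pc4: +16 =1210
r102=1100110 pc4: +16 =1226
r103=1100111 pc5: +32 =1258
r104=1101000 pc3: +8 =1266
r105=1101001 pc4: +16 =1282
r106=1101010 pc4: +16 =1298

Answer: 1298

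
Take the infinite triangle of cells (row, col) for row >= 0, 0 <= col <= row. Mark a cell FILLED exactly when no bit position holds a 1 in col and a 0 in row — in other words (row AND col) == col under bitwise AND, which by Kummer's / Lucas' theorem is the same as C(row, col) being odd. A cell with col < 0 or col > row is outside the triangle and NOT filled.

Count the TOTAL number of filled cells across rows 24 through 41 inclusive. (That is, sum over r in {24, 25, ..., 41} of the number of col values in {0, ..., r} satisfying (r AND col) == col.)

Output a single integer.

r24=11000 pc2: +4 =4
r25=11001 pc3: +8 =12
r26=11010 pc3: +8 =20
r27=11011 pc4: +16 =36
r28=11100 pc3: +8 =44
r29=11101 pc4: +16 =60
r30=11110 pc4: +16 =76
r31=11111 pc5: +32 =108
r32=100000 pc1: +2 =110
r33=100001 pc2: +4 =114
r34=100010 pc2: +4 =118
r35=100011 pc3: +8 =126
r36=100100 pc2: +4 =130
r37=100101 pc3: +8 =138
r38=100110 pc3: +8 =146
r39=100111 pc4: +16 =162
r40=101000 pc2: +4 =166
r41=101001 pc3: +8 =174

Answer: 174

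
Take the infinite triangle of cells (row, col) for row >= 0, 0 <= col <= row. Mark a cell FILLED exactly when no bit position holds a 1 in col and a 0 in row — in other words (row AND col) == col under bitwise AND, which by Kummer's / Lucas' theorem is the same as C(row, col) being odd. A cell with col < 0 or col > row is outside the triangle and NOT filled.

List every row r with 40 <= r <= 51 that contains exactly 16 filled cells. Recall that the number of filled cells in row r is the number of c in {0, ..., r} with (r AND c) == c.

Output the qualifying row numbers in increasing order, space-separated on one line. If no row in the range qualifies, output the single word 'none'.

Answer: 43 45 46 51

Derivation:
Row r has 2^popcount(r) filled cells, so we need popcount(r) = log2(16) = 4.
Scan r = 40..51 and keep those with exactly 4 one-bits:
r=40=101000 popcount=2 -> skip
r=41=101001 popcount=3 -> skip
r=42=101010 popcount=3 -> skip
r=43=101011 popcount=4 -> KEEP
r=44=101100 popcount=3 -> skip
r=45=101101 popcount=4 -> KEEP
r=46=101110 popcount=4 -> KEEP
r=47=101111 popcount=5 -> skip
r=48=110000 popcount=2 -> skip
r=49=110001 popcount=3 -> skip
r=50=110010 popcount=3 -> skip
r=51=110011 popcount=4 -> KEEP
Kept rows: 43 45 46 51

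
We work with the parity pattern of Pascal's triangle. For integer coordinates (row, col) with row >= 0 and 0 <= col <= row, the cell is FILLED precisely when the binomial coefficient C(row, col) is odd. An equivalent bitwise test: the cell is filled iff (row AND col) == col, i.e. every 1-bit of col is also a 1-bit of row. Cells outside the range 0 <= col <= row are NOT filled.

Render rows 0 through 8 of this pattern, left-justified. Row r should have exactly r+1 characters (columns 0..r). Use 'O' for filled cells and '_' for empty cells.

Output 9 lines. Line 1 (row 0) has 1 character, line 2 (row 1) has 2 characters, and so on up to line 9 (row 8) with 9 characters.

Answer: O
OO
O_O
OOOO
O___O
OO__OO
O_O_O_O
OOOOOOOO
O_______O

Derivation:
r0=0: O
r1=1: OO
r2=10: O_O
r3=11: OOOO
r4=100: O___O
r5=101: OO__OO
r6=110: O_O_O_O
r7=111: OOOOOOOO
r8=1000: O_______O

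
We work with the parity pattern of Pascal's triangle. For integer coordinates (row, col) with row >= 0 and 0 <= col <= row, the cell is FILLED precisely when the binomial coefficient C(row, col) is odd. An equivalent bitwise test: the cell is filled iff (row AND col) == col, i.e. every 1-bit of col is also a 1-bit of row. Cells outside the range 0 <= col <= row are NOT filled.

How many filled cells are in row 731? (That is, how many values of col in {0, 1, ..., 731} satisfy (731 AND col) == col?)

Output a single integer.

731 in binary = 1011011011
popcount(731) = number of 1-bits in 1011011011 = 7
A col c satisfies (731 AND c) == c iff every set bit of c is also set in 731; each of the 7 set bits of 731 can independently be on or off in c.
count = 2^7 = 128

Answer: 128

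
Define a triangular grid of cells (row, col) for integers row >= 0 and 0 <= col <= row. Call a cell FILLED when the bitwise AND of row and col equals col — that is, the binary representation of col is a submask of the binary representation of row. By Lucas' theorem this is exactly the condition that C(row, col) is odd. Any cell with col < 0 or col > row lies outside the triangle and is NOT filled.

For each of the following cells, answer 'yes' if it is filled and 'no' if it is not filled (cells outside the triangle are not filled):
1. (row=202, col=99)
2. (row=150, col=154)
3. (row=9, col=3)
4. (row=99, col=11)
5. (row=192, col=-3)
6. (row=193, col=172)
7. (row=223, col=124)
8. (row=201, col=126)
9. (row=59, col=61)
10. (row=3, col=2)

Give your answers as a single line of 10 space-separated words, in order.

(202,99): row=0b11001010, col=0b1100011, row AND col = 0b1000010 = 66; 66 != 99 -> empty
(150,154): col outside [0, 150] -> not filled
(9,3): row=0b1001, col=0b11, row AND col = 0b1 = 1; 1 != 3 -> empty
(99,11): row=0b1100011, col=0b1011, row AND col = 0b11 = 3; 3 != 11 -> empty
(192,-3): col outside [0, 192] -> not filled
(193,172): row=0b11000001, col=0b10101100, row AND col = 0b10000000 = 128; 128 != 172 -> empty
(223,124): row=0b11011111, col=0b1111100, row AND col = 0b1011100 = 92; 92 != 124 -> empty
(201,126): row=0b11001001, col=0b1111110, row AND col = 0b1001000 = 72; 72 != 126 -> empty
(59,61): col outside [0, 59] -> not filled
(3,2): row=0b11, col=0b10, row AND col = 0b10 = 2; 2 == 2 -> filled

Answer: no no no no no no no no no yes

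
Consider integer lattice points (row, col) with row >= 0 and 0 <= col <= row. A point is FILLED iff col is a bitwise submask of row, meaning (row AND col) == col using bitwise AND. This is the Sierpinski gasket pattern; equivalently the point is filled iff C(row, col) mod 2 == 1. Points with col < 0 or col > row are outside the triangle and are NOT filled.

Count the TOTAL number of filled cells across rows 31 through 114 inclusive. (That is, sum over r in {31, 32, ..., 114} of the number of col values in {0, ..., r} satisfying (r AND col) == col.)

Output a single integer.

r31=11111 pc5: +32 =32
r32=100000 pc1: +2 =34
r33=100001 pc2: +4 =38
r34=100010 pc2: +4 =42
r35=100011 pc3: +8 =50
r36=100100 pc2: +4 =54
r37=100101 pc3: +8 =62
r38=100110 pc3: +8 =70
r39=100111 pc4: +16 =86
r40=101000 pc2: +4 =90
r41=101001 pc3: +8 =98
r42=101010 pc3: +8 =106
r43=101011 pc4: +16 =122
r44=101100 pc3: +8 =130
r45=101101 pc4: +16 =146
r46=101110 pc4: +16 =162
r47=101111 pc5: +32 =194
r48=110000 pc2: +4 =198
r49=110001 pc3: +8 =206
r50=110010 pc3: +8 =214
r51=110011 pc4: +16 =230
r52=110100 pc3: +8 =238
r53=110101 pc4: +16 =254
r54=110110 pc4: +16 =270
r55=110111 pc5: +32 =302
r56=111000 pc3: +8 =310
r57=111001 pc4: +16 =326
r58=111010 pc4: +16 =342
r59=111011 pc5: +32 =374
r60=111100 pc4: +16 =390
r61=111101 pc5: +32 =422
r62=111110 pc5: +32 =454
r63=111111 pc6: +64 =518
r64=1000000 pc1: +2 =520
r65=1000001 pc2: +4 =524
r66=1000010 pc2: +4 =528
r67=1000011 pc3: +8 =536
r68=1000100 pc2: +4 =540
r69=1000101 pc3: +8 =548
r70=1000110 pc3: +8 =556
r71=1000111 pc4: +16 =572
r72=1001000 pc2: +4 =576
r73=1001001 pc3: +8 =584
r74=1001010 pc3: +8 =592
r75=1001011 pc4: +16 =608
r76=1001100 pc3: +8 =616
r77=1001101 pc4: +16 =632
r78=1001110 pc4: +16 =648
r79=1001111 pc5: +32 =680
r80=1010000 pc2: +4 =684
r81=1010001 pc3: +8 =692
r82=1010010 pc3: +8 =700
r83=1010011 pc4: +16 =716
r84=1010100 pc3: +8 =724
r85=1010101 pc4: +16 =740
r86=1010110 pc4: +16 =756
r87=1010111 pc5: +32 =788
r88=1011000 pc3: +8 =796
r89=1011001 pc4: +16 =812
r90=1011010 pc4: +16 =828
r91=1011011 pc5: +32 =860
r92=1011100 pc4: +16 =876
r93=1011101 pc5: +32 =908
r94=1011110 pc5: +32 =940
r95=1011111 pc6: +64 =1004
r96=1100000 pc2: +4 =1008
r97=1100001 pc3: +8 =1016
r98=1100010 pc3: +8 =1024
r99=1100011 pc4: +16 =1040
r100=1100100 pc3: +8 =1048
r101=1100101 pc4: +16 =1064
r102=1100110 pc4: +16 =1080
r103=1100111 pc5: +32 =1112
r104=1101000 pc3: +8 =1120
r105=1101001 pc4: +16 =1136
r106=1101010 pc4: +16 =1152
r107=1101011 pc5: +32 =1184
r108=1101100 pc4: +16 =1200
r109=1101101 pc5: +32 =1232
r110=1101110 pc5: +32 =1264
r111=1101111 pc6: +64 =1328
r112=1110000 pc3: +8 =1336
r113=1110001 pc4: +16 =1352
r114=1110010 pc4: +16 =1368

Answer: 1368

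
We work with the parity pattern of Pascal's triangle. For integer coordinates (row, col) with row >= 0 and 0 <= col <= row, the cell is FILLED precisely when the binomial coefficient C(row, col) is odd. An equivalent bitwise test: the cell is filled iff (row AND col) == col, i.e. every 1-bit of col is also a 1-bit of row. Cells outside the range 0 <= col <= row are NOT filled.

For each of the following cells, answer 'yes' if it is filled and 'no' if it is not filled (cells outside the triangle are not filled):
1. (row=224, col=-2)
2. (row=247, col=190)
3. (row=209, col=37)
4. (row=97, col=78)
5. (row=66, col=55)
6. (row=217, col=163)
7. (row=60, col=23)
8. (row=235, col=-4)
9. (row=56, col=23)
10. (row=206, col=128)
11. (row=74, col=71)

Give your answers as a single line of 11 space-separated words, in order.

Answer: no no no no no no no no no yes no

Derivation:
(224,-2): col outside [0, 224] -> not filled
(247,190): row=0b11110111, col=0b10111110, row AND col = 0b10110110 = 182; 182 != 190 -> empty
(209,37): row=0b11010001, col=0b100101, row AND col = 0b1 = 1; 1 != 37 -> empty
(97,78): row=0b1100001, col=0b1001110, row AND col = 0b1000000 = 64; 64 != 78 -> empty
(66,55): row=0b1000010, col=0b110111, row AND col = 0b10 = 2; 2 != 55 -> empty
(217,163): row=0b11011001, col=0b10100011, row AND col = 0b10000001 = 129; 129 != 163 -> empty
(60,23): row=0b111100, col=0b10111, row AND col = 0b10100 = 20; 20 != 23 -> empty
(235,-4): col outside [0, 235] -> not filled
(56,23): row=0b111000, col=0b10111, row AND col = 0b10000 = 16; 16 != 23 -> empty
(206,128): row=0b11001110, col=0b10000000, row AND col = 0b10000000 = 128; 128 == 128 -> filled
(74,71): row=0b1001010, col=0b1000111, row AND col = 0b1000010 = 66; 66 != 71 -> empty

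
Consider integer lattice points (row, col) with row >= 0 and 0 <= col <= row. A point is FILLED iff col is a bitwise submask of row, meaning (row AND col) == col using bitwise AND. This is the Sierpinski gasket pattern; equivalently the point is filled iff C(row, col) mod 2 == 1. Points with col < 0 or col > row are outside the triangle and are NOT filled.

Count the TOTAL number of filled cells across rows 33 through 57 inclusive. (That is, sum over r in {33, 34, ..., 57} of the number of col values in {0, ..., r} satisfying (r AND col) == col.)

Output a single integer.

Answer: 292

Derivation:
r33=100001 pc2: +4 =4
r34=100010 pc2: +4 =8
r35=100011 pc3: +8 =16
r36=100100 pc2: +4 =20
r37=100101 pc3: +8 =28
r38=100110 pc3: +8 =36
r39=100111 pc4: +16 =52
r40=101000 pc2: +4 =56
r41=101001 pc3: +8 =64
r42=101010 pc3: +8 =72
r43=101011 pc4: +16 =88
r44=101100 pc3: +8 =96
r45=101101 pc4: +16 =112
r46=101110 pc4: +16 =128
r47=101111 pc5: +32 =160
r48=110000 pc2: +4 =164
r49=110001 pc3: +8 =172
r50=110010 pc3: +8 =180
r51=110011 pc4: +16 =196
r52=110100 pc3: +8 =204
r53=110101 pc4: +16 =220
r54=110110 pc4: +16 =236
r55=110111 pc5: +32 =268
r56=111000 pc3: +8 =276
r57=111001 pc4: +16 =292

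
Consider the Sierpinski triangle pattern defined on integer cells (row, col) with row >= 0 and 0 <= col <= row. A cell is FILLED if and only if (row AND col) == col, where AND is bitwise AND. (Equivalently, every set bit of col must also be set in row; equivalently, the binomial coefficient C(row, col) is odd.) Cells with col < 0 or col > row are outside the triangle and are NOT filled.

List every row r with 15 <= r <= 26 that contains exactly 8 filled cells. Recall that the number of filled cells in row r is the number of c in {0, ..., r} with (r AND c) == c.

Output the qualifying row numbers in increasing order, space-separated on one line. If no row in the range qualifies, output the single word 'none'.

Answer: 19 21 22 25 26

Derivation:
Row r has 2^popcount(r) filled cells, so we need popcount(r) = log2(8) = 3.
Scan r = 15..26 and keep those with exactly 3 one-bits:
r=15=1111 popcount=4 -> skip
r=16=10000 popcount=1 -> skip
r=17=10001 popcount=2 -> skip
r=18=10010 popcount=2 -> skip
r=19=10011 popcount=3 -> KEEP
r=20=10100 popcount=2 -> skip
r=21=10101 popcount=3 -> KEEP
r=22=10110 popcount=3 -> KEEP
r=23=10111 popcount=4 -> skip
r=24=11000 popcount=2 -> skip
r=25=11001 popcount=3 -> KEEP
r=26=11010 popcount=3 -> KEEP
Kept rows: 19 21 22 25 26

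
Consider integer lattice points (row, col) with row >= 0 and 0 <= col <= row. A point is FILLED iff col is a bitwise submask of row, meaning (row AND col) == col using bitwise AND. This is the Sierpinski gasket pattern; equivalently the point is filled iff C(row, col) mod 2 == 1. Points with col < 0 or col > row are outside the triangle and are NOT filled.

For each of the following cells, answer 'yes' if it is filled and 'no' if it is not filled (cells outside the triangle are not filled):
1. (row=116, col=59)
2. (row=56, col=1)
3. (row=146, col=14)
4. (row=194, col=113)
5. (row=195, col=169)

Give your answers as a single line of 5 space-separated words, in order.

Answer: no no no no no

Derivation:
(116,59): row=0b1110100, col=0b111011, row AND col = 0b110000 = 48; 48 != 59 -> empty
(56,1): row=0b111000, col=0b1, row AND col = 0b0 = 0; 0 != 1 -> empty
(146,14): row=0b10010010, col=0b1110, row AND col = 0b10 = 2; 2 != 14 -> empty
(194,113): row=0b11000010, col=0b1110001, row AND col = 0b1000000 = 64; 64 != 113 -> empty
(195,169): row=0b11000011, col=0b10101001, row AND col = 0b10000001 = 129; 129 != 169 -> empty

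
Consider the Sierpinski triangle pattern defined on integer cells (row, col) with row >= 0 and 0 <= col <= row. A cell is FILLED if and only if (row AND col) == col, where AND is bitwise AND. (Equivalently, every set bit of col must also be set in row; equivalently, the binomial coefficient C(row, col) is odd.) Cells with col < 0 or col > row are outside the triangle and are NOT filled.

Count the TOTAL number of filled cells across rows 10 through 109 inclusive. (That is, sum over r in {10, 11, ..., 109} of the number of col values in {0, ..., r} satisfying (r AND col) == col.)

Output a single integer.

r10=1010 pc2: +4 =4
r11=1011 pc3: +8 =12
r12=1100 pc2: +4 =16
r13=1101 pc3: +8 =24
r14=1110 pc3: +8 =32
r15=1111 pc4: +16 =48
r16=10000 pc1: +2 =50
r17=10001 pc2: +4 =54
r18=10010 pc2: +4 =58
r19=10011 pc3: +8 =66
r20=10100 pc2: +4 =70
r21=10101 pc3: +8 =78
r22=10110 pc3: +8 =86
r23=10111 pc4: +16 =102
r24=11000 pc2: +4 =106
r25=11001 pc3: +8 =114
r26=11010 pc3: +8 =122
r27=11011 pc4: +16 =138
r28=11100 pc3: +8 =146
r29=11101 pc4: +16 =162
r30=11110 pc4: +16 =178
r31=11111 pc5: +32 =210
r32=100000 pc1: +2 =212
r33=100001 pc2: +4 =216
r34=100010 pc2: +4 =220
r35=100011 pc3: +8 =228
r36=100100 pc2: +4 =232
r37=100101 pc3: +8 =240
r38=100110 pc3: +8 =248
r39=100111 pc4: +16 =264
r40=101000 pc2: +4 =268
r41=101001 pc3: +8 =276
r42=101010 pc3: +8 =284
r43=101011 pc4: +16 =300
r44=101100 pc3: +8 =308
r45=101101 pc4: +16 =324
r46=101110 pc4: +16 =340
r47=101111 pc5: +32 =372
r48=110000 pc2: +4 =376
r49=110001 pc3: +8 =384
r50=110010 pc3: +8 =392
r51=110011 pc4: +16 =408
r52=110100 pc3: +8 =416
r53=110101 pc4: +16 =432
r54=110110 pc4: +16 =448
r55=110111 pc5: +32 =480
r56=111000 pc3: +8 =488
r57=111001 pc4: +16 =504
r58=111010 pc4: +16 =520
r59=111011 pc5: +32 =552
r60=111100 pc4: +16 =568
r61=111101 pc5: +32 =600
r62=111110 pc5: +32 =632
r63=111111 pc6: +64 =696
r64=1000000 pc1: +2 =698
r65=1000001 pc2: +4 =702
r66=1000010 pc2: +4 =706
r67=1000011 pc3: +8 =714
r68=1000100 pc2: +4 =718
r69=1000101 pc3: +8 =726
r70=1000110 pc3: +8 =734
r71=1000111 pc4: +16 =750
r72=1001000 pc2: +4 =754
r73=1001001 pc3: +8 =762
r74=1001010 pc3: +8 =770
r75=1001011 pc4: +16 =786
r76=1001100 pc3: +8 =794
r77=1001101 pc4: +16 =810
r78=1001110 pc4: +16 =826
r79=1001111 pc5: +32 =858
r80=1010000 pc2: +4 =862
r81=1010001 pc3: +8 =870
r82=1010010 pc3: +8 =878
r83=1010011 pc4: +16 =894
r84=1010100 pc3: +8 =902
r85=1010101 pc4: +16 =918
r86=1010110 pc4: +16 =934
r87=1010111 pc5: +32 =966
r88=1011000 pc3: +8 =974
r89=1011001 pc4: +16 =990
r90=1011010 pc4: +16 =1006
r91=1011011 pc5: +32 =1038
r92=1011100 pc4: +16 =1054
r93=1011101 pc5: +32 =1086
r94=1011110 pc5: +32 =1118
r95=1011111 pc6: +64 =1182
r96=1100000 pc2: +4 =1186
r97=1100001 pc3: +8 =1194
r98=1100010 pc3: +8 =1202
r99=1100011 pc4: +16 =1218
r100=1100100 pc3: +8 =1226
r101=1100101 pc4: +16 =1242
r102=1100110 pc4: +16 =1258
r103=1100111 pc5: +32 =1290
r104=1101000 pc3: +8 =1298
r105=1101001 pc4: +16 =1314
r106=1101010 pc4: +16 =1330
r107=1101011 pc5: +32 =1362
r108=1101100 pc4: +16 =1378
r109=1101101 pc5: +32 =1410

Answer: 1410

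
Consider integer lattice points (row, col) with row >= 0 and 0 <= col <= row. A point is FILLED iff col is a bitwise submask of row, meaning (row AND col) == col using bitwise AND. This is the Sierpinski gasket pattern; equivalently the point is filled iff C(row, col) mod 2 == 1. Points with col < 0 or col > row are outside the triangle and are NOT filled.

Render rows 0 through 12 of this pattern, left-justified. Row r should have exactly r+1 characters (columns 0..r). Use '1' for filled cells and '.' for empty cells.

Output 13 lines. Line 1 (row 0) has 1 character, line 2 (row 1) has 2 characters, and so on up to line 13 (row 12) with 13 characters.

Answer: 1
11
1.1
1111
1...1
11..11
1.1.1.1
11111111
1.......1
11......11
1.1.....1.1
1111....1111
1...1...1...1

Derivation:
r0=0: 1
r1=1: 11
r2=10: 1.1
r3=11: 1111
r4=100: 1...1
r5=101: 11..11
r6=110: 1.1.1.1
r7=111: 11111111
r8=1000: 1.......1
r9=1001: 11......11
r10=1010: 1.1.....1.1
r11=1011: 1111....1111
r12=1100: 1...1...1...1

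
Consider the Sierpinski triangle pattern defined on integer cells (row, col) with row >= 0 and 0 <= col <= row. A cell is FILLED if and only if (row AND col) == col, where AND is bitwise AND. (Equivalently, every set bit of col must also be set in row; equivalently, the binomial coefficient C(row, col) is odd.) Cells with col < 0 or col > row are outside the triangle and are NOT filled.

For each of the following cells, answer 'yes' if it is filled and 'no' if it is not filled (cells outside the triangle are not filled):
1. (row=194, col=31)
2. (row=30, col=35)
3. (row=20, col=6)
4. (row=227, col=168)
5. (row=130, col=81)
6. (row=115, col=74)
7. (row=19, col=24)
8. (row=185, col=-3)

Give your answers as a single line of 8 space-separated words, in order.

Answer: no no no no no no no no

Derivation:
(194,31): row=0b11000010, col=0b11111, row AND col = 0b10 = 2; 2 != 31 -> empty
(30,35): col outside [0, 30] -> not filled
(20,6): row=0b10100, col=0b110, row AND col = 0b100 = 4; 4 != 6 -> empty
(227,168): row=0b11100011, col=0b10101000, row AND col = 0b10100000 = 160; 160 != 168 -> empty
(130,81): row=0b10000010, col=0b1010001, row AND col = 0b0 = 0; 0 != 81 -> empty
(115,74): row=0b1110011, col=0b1001010, row AND col = 0b1000010 = 66; 66 != 74 -> empty
(19,24): col outside [0, 19] -> not filled
(185,-3): col outside [0, 185] -> not filled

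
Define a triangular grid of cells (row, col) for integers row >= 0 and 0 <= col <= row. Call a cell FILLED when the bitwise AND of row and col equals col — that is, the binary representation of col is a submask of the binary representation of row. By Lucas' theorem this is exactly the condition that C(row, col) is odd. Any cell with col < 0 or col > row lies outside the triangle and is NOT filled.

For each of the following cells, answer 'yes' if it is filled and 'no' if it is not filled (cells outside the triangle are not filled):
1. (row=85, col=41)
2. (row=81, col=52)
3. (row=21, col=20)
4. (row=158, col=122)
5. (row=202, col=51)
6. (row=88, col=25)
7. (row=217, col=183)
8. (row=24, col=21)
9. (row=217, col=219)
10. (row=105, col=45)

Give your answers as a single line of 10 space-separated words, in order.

(85,41): row=0b1010101, col=0b101001, row AND col = 0b1 = 1; 1 != 41 -> empty
(81,52): row=0b1010001, col=0b110100, row AND col = 0b10000 = 16; 16 != 52 -> empty
(21,20): row=0b10101, col=0b10100, row AND col = 0b10100 = 20; 20 == 20 -> filled
(158,122): row=0b10011110, col=0b1111010, row AND col = 0b11010 = 26; 26 != 122 -> empty
(202,51): row=0b11001010, col=0b110011, row AND col = 0b10 = 2; 2 != 51 -> empty
(88,25): row=0b1011000, col=0b11001, row AND col = 0b11000 = 24; 24 != 25 -> empty
(217,183): row=0b11011001, col=0b10110111, row AND col = 0b10010001 = 145; 145 != 183 -> empty
(24,21): row=0b11000, col=0b10101, row AND col = 0b10000 = 16; 16 != 21 -> empty
(217,219): col outside [0, 217] -> not filled
(105,45): row=0b1101001, col=0b101101, row AND col = 0b101001 = 41; 41 != 45 -> empty

Answer: no no yes no no no no no no no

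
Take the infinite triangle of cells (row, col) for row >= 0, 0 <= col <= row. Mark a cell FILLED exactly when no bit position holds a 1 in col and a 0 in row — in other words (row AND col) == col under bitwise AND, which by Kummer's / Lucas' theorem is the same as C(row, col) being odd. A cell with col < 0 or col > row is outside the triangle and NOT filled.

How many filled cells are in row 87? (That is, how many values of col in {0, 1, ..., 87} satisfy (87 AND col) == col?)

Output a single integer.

Answer: 32

Derivation:
87 in binary = 1010111
popcount(87) = number of 1-bits in 1010111 = 5
A col c satisfies (87 AND c) == c iff every set bit of c is also set in 87; each of the 5 set bits of 87 can independently be on or off in c.
count = 2^5 = 32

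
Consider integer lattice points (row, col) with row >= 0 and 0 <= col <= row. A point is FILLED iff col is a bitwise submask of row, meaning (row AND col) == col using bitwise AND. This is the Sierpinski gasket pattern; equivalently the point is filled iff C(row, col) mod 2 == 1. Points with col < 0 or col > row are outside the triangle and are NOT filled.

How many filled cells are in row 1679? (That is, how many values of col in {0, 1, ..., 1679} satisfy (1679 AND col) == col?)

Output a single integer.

Answer: 128

Derivation:
1679 in binary = 11010001111
popcount(1679) = number of 1-bits in 11010001111 = 7
A col c satisfies (1679 AND c) == c iff every set bit of c is also set in 1679; each of the 7 set bits of 1679 can independently be on or off in c.
count = 2^7 = 128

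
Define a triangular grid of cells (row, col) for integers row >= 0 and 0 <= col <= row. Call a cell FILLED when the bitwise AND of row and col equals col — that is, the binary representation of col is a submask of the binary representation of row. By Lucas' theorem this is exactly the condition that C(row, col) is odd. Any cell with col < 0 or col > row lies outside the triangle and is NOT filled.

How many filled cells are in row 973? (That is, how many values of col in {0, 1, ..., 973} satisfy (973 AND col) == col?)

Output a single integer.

973 in binary = 1111001101
popcount(973) = number of 1-bits in 1111001101 = 7
A col c satisfies (973 AND c) == c iff every set bit of c is also set in 973; each of the 7 set bits of 973 can independently be on or off in c.
count = 2^7 = 128

Answer: 128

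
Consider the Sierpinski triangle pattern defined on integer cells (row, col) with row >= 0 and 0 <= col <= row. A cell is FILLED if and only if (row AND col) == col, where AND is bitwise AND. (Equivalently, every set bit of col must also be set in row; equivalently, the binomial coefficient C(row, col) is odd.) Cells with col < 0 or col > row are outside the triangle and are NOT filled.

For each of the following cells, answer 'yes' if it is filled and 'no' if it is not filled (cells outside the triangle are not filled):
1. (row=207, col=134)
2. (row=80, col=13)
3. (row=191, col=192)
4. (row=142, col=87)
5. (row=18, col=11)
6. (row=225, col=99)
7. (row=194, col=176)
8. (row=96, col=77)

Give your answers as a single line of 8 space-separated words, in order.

(207,134): row=0b11001111, col=0b10000110, row AND col = 0b10000110 = 134; 134 == 134 -> filled
(80,13): row=0b1010000, col=0b1101, row AND col = 0b0 = 0; 0 != 13 -> empty
(191,192): col outside [0, 191] -> not filled
(142,87): row=0b10001110, col=0b1010111, row AND col = 0b110 = 6; 6 != 87 -> empty
(18,11): row=0b10010, col=0b1011, row AND col = 0b10 = 2; 2 != 11 -> empty
(225,99): row=0b11100001, col=0b1100011, row AND col = 0b1100001 = 97; 97 != 99 -> empty
(194,176): row=0b11000010, col=0b10110000, row AND col = 0b10000000 = 128; 128 != 176 -> empty
(96,77): row=0b1100000, col=0b1001101, row AND col = 0b1000000 = 64; 64 != 77 -> empty

Answer: yes no no no no no no no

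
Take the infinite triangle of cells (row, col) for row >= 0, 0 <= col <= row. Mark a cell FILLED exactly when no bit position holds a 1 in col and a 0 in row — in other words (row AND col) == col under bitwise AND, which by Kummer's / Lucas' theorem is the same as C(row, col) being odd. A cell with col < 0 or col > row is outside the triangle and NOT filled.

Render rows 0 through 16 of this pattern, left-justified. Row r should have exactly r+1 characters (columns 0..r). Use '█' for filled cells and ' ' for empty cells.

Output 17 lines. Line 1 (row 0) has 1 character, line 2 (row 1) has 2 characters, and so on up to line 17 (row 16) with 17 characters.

Answer: █
██
█ █
████
█   █
██  ██
█ █ █ █
████████
█       █
██      ██
█ █     █ █
████    ████
█   █   █   █
██  ██  ██  ██
█ █ █ █ █ █ █ █
████████████████
█               █

Derivation:
r0=0: █
r1=1: ██
r2=10: █ █
r3=11: ████
r4=100: █   █
r5=101: ██  ██
r6=110: █ █ █ █
r7=111: ████████
r8=1000: █       █
r9=1001: ██      ██
r10=1010: █ █     █ █
r11=1011: ████    ████
r12=1100: █   █   █   █
r13=1101: ██  ██  ██  ██
r14=1110: █ █ █ █ █ █ █ █
r15=1111: ████████████████
r16=10000: █               █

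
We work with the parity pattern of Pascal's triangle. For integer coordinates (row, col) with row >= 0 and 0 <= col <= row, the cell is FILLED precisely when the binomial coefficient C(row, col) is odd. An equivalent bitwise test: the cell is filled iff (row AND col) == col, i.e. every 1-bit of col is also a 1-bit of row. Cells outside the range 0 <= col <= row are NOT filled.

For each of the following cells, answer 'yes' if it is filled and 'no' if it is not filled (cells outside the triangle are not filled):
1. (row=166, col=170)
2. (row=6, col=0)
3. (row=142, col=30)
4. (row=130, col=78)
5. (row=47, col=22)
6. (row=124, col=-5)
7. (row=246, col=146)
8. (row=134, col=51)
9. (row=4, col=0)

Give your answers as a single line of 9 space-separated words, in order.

Answer: no yes no no no no yes no yes

Derivation:
(166,170): col outside [0, 166] -> not filled
(6,0): row=0b110, col=0b0, row AND col = 0b0 = 0; 0 == 0 -> filled
(142,30): row=0b10001110, col=0b11110, row AND col = 0b1110 = 14; 14 != 30 -> empty
(130,78): row=0b10000010, col=0b1001110, row AND col = 0b10 = 2; 2 != 78 -> empty
(47,22): row=0b101111, col=0b10110, row AND col = 0b110 = 6; 6 != 22 -> empty
(124,-5): col outside [0, 124] -> not filled
(246,146): row=0b11110110, col=0b10010010, row AND col = 0b10010010 = 146; 146 == 146 -> filled
(134,51): row=0b10000110, col=0b110011, row AND col = 0b10 = 2; 2 != 51 -> empty
(4,0): row=0b100, col=0b0, row AND col = 0b0 = 0; 0 == 0 -> filled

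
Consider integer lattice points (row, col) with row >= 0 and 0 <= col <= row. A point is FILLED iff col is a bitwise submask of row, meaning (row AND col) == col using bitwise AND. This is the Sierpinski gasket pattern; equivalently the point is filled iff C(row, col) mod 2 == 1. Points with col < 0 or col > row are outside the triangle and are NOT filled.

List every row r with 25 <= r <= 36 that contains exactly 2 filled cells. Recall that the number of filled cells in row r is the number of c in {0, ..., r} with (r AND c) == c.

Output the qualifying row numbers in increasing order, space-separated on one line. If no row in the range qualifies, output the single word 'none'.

Row r has 2^popcount(r) filled cells, so we need popcount(r) = log2(2) = 1.
Scan r = 25..36 and keep those with exactly 1 one-bits:
r=25=11001 popcount=3 -> skip
r=26=11010 popcount=3 -> skip
r=27=11011 popcount=4 -> skip
r=28=11100 popcount=3 -> skip
r=29=11101 popcount=4 -> skip
r=30=11110 popcount=4 -> skip
r=31=11111 popcount=5 -> skip
r=32=100000 popcount=1 -> KEEP
r=33=100001 popcount=2 -> skip
r=34=100010 popcount=2 -> skip
r=35=100011 popcount=3 -> skip
r=36=100100 popcount=2 -> skip
Kept rows: 32

Answer: 32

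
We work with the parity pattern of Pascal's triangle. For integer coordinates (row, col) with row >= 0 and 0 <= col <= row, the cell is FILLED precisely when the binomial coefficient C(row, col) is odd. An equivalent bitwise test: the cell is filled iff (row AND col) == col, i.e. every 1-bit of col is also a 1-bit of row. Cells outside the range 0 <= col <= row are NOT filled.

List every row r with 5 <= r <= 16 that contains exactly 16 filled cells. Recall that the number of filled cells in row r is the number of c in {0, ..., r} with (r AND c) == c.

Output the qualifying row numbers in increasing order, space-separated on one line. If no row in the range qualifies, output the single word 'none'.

Answer: 15

Derivation:
Row r has 2^popcount(r) filled cells, so we need popcount(r) = log2(16) = 4.
Scan r = 5..16 and keep those with exactly 4 one-bits:
r=5=101 popcount=2 -> skip
r=6=110 popcount=2 -> skip
r=7=111 popcount=3 -> skip
r=8=1000 popcount=1 -> skip
r=9=1001 popcount=2 -> skip
r=10=1010 popcount=2 -> skip
r=11=1011 popcount=3 -> skip
r=12=1100 popcount=2 -> skip
r=13=1101 popcount=3 -> skip
r=14=1110 popcount=3 -> skip
r=15=1111 popcount=4 -> KEEP
r=16=10000 popcount=1 -> skip
Kept rows: 15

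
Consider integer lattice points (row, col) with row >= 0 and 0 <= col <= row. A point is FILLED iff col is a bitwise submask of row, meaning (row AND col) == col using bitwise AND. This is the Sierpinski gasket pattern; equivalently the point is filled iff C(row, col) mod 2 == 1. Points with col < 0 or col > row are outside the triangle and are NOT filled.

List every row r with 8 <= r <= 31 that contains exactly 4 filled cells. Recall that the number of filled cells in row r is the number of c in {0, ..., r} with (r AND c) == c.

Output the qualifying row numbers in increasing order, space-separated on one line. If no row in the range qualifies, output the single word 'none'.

Answer: 9 10 12 17 18 20 24

Derivation:
Row r has 2^popcount(r) filled cells, so we need popcount(r) = log2(4) = 2.
Scan r = 8..31 and keep those with exactly 2 one-bits:
r=8=1000 popcount=1 -> skip
r=9=1001 popcount=2 -> KEEP
r=10=1010 popcount=2 -> KEEP
r=11=1011 popcount=3 -> skip
r=12=1100 popcount=2 -> KEEP
r=13=1101 popcount=3 -> skip
r=14=1110 popcount=3 -> skip
r=15=1111 popcount=4 -> skip
r=16=10000 popcount=1 -> skip
r=17=10001 popcount=2 -> KEEP
r=18=10010 popcount=2 -> KEEP
r=19=10011 popcount=3 -> skip
r=20=10100 popcount=2 -> KEEP
r=21=10101 popcount=3 -> skip
r=22=10110 popcount=3 -> skip
r=23=10111 popcount=4 -> skip
r=24=11000 popcount=2 -> KEEP
r=25=11001 popcount=3 -> skip
r=26=11010 popcount=3 -> skip
r=27=11011 popcount=4 -> skip
r=28=11100 popcount=3 -> skip
r=29=11101 popcount=4 -> skip
r=30=11110 popcount=4 -> skip
r=31=11111 popcount=5 -> skip
Kept rows: 9 10 12 17 18 20 24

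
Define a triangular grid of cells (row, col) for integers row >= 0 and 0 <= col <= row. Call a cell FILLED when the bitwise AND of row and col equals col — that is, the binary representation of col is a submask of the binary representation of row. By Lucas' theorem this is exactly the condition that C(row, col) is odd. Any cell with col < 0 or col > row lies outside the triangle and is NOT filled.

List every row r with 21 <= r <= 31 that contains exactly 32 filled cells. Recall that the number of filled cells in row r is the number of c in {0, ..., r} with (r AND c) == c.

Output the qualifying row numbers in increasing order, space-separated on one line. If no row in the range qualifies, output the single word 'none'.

Answer: 31

Derivation:
Row r has 2^popcount(r) filled cells, so we need popcount(r) = log2(32) = 5.
Scan r = 21..31 and keep those with exactly 5 one-bits:
r=21=10101 popcount=3 -> skip
r=22=10110 popcount=3 -> skip
r=23=10111 popcount=4 -> skip
r=24=11000 popcount=2 -> skip
r=25=11001 popcount=3 -> skip
r=26=11010 popcount=3 -> skip
r=27=11011 popcount=4 -> skip
r=28=11100 popcount=3 -> skip
r=29=11101 popcount=4 -> skip
r=30=11110 popcount=4 -> skip
r=31=11111 popcount=5 -> KEEP
Kept rows: 31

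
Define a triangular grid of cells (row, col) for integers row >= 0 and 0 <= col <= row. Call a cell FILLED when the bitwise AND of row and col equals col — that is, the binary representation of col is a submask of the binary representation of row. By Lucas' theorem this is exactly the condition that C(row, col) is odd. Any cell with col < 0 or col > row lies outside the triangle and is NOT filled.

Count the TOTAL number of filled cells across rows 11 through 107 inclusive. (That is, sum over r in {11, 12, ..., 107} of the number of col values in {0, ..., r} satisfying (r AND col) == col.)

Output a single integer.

Answer: 1358

Derivation:
r11=1011 pc3: +8 =8
r12=1100 pc2: +4 =12
r13=1101 pc3: +8 =20
r14=1110 pc3: +8 =28
r15=1111 pc4: +16 =44
r16=10000 pc1: +2 =46
r17=10001 pc2: +4 =50
r18=10010 pc2: +4 =54
r19=10011 pc3: +8 =62
r20=10100 pc2: +4 =66
r21=10101 pc3: +8 =74
r22=10110 pc3: +8 =82
r23=10111 pc4: +16 =98
r24=11000 pc2: +4 =102
r25=11001 pc3: +8 =110
r26=11010 pc3: +8 =118
r27=11011 pc4: +16 =134
r28=11100 pc3: +8 =142
r29=11101 pc4: +16 =158
r30=11110 pc4: +16 =174
r31=11111 pc5: +32 =206
r32=100000 pc1: +2 =208
r33=100001 pc2: +4 =212
r34=100010 pc2: +4 =216
r35=100011 pc3: +8 =224
r36=100100 pc2: +4 =228
r37=100101 pc3: +8 =236
r38=100110 pc3: +8 =244
r39=100111 pc4: +16 =260
r40=101000 pc2: +4 =264
r41=101001 pc3: +8 =272
r42=101010 pc3: +8 =280
r43=101011 pc4: +16 =296
r44=101100 pc3: +8 =304
r45=101101 pc4: +16 =320
r46=101110 pc4: +16 =336
r47=101111 pc5: +32 =368
r48=110000 pc2: +4 =372
r49=110001 pc3: +8 =380
r50=110010 pc3: +8 =388
r51=110011 pc4: +16 =404
r52=110100 pc3: +8 =412
r53=110101 pc4: +16 =428
r54=110110 pc4: +16 =444
r55=110111 pc5: +32 =476
r56=111000 pc3: +8 =484
r57=111001 pc4: +16 =500
r58=111010 pc4: +16 =516
r59=111011 pc5: +32 =548
r60=111100 pc4: +16 =564
r61=111101 pc5: +32 =596
r62=111110 pc5: +32 =628
r63=111111 pc6: +64 =692
r64=1000000 pc1: +2 =694
r65=1000001 pc2: +4 =698
r66=1000010 pc2: +4 =702
r67=1000011 pc3: +8 =710
r68=1000100 pc2: +4 =714
r69=1000101 pc3: +8 =722
r70=1000110 pc3: +8 =730
r71=1000111 pc4: +16 =746
r72=1001000 pc2: +4 =750
r73=1001001 pc3: +8 =758
r74=1001010 pc3: +8 =766
r75=1001011 pc4: +16 =782
r76=1001100 pc3: +8 =790
r77=1001101 pc4: +16 =806
r78=1001110 pc4: +16 =822
r79=1001111 pc5: +32 =854
r80=1010000 pc2: +4 =858
r81=1010001 pc3: +8 =866
r82=1010010 pc3: +8 =874
r83=1010011 pc4: +16 =890
r84=1010100 pc3: +8 =898
r85=1010101 pc4: +16 =914
r86=1010110 pc4: +16 =930
r87=1010111 pc5: +32 =962
r88=1011000 pc3: +8 =970
r89=1011001 pc4: +16 =986
r90=1011010 pc4: +16 =1002
r91=1011011 pc5: +32 =1034
r92=1011100 pc4: +16 =1050
r93=1011101 pc5: +32 =1082
r94=1011110 pc5: +32 =1114
r95=1011111 pc6: +64 =1178
r96=1100000 pc2: +4 =1182
r97=1100001 pc3: +8 =1190
r98=1100010 pc3: +8 =1198
r99=1100011 pc4: +16 =1214
r100=1100100 pc3: +8 =1222
r101=1100101 pc4: +16 =1238
r102=1100110 pc4: +16 =1254
r103=1100111 pc5: +32 =1286
r104=1101000 pc3: +8 =1294
r105=1101001 pc4: +16 =1310
r106=1101010 pc4: +16 =1326
r107=1101011 pc5: +32 =1358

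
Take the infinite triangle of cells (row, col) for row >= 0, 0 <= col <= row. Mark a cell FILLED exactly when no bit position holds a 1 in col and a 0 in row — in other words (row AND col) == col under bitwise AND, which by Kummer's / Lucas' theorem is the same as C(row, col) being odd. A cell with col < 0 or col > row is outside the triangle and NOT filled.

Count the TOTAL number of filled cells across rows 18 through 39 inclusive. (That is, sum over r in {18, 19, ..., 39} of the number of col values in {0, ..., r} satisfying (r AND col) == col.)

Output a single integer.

Answer: 210

Derivation:
r18=10010 pc2: +4 =4
r19=10011 pc3: +8 =12
r20=10100 pc2: +4 =16
r21=10101 pc3: +8 =24
r22=10110 pc3: +8 =32
r23=10111 pc4: +16 =48
r24=11000 pc2: +4 =52
r25=11001 pc3: +8 =60
r26=11010 pc3: +8 =68
r27=11011 pc4: +16 =84
r28=11100 pc3: +8 =92
r29=11101 pc4: +16 =108
r30=11110 pc4: +16 =124
r31=11111 pc5: +32 =156
r32=100000 pc1: +2 =158
r33=100001 pc2: +4 =162
r34=100010 pc2: +4 =166
r35=100011 pc3: +8 =174
r36=100100 pc2: +4 =178
r37=100101 pc3: +8 =186
r38=100110 pc3: +8 =194
r39=100111 pc4: +16 =210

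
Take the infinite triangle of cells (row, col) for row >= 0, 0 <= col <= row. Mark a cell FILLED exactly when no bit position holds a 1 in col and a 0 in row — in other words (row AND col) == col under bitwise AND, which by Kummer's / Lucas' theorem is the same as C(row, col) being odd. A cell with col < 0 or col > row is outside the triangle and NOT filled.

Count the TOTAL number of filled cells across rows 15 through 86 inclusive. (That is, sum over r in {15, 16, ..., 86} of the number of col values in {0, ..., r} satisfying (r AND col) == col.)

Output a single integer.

r15=1111 pc4: +16 =16
r16=10000 pc1: +2 =18
r17=10001 pc2: +4 =22
r18=10010 pc2: +4 =26
r19=10011 pc3: +8 =34
r20=10100 pc2: +4 =38
r21=10101 pc3: +8 =46
r22=10110 pc3: +8 =54
r23=10111 pc4: +16 =70
r24=11000 pc2: +4 =74
r25=11001 pc3: +8 =82
r26=11010 pc3: +8 =90
r27=11011 pc4: +16 =106
r28=11100 pc3: +8 =114
r29=11101 pc4: +16 =130
r30=11110 pc4: +16 =146
r31=11111 pc5: +32 =178
r32=100000 pc1: +2 =180
r33=100001 pc2: +4 =184
r34=100010 pc2: +4 =188
r35=100011 pc3: +8 =196
r36=100100 pc2: +4 =200
r37=100101 pc3: +8 =208
r38=100110 pc3: +8 =216
r39=100111 pc4: +16 =232
r40=101000 pc2: +4 =236
r41=101001 pc3: +8 =244
r42=101010 pc3: +8 =252
r43=101011 pc4: +16 =268
r44=101100 pc3: +8 =276
r45=101101 pc4: +16 =292
r46=101110 pc4: +16 =308
r47=101111 pc5: +32 =340
r48=110000 pc2: +4 =344
r49=110001 pc3: +8 =352
r50=110010 pc3: +8 =360
r51=110011 pc4: +16 =376
r52=110100 pc3: +8 =384
r53=110101 pc4: +16 =400
r54=110110 pc4: +16 =416
r55=110111 pc5: +32 =448
r56=111000 pc3: +8 =456
r57=111001 pc4: +16 =472
r58=111010 pc4: +16 =488
r59=111011 pc5: +32 =520
r60=111100 pc4: +16 =536
r61=111101 pc5: +32 =568
r62=111110 pc5: +32 =600
r63=111111 pc6: +64 =664
r64=1000000 pc1: +2 =666
r65=1000001 pc2: +4 =670
r66=1000010 pc2: +4 =674
r67=1000011 pc3: +8 =682
r68=1000100 pc2: +4 =686
r69=1000101 pc3: +8 =694
r70=1000110 pc3: +8 =702
r71=1000111 pc4: +16 =718
r72=1001000 pc2: +4 =722
r73=1001001 pc3: +8 =730
r74=1001010 pc3: +8 =738
r75=1001011 pc4: +16 =754
r76=1001100 pc3: +8 =762
r77=1001101 pc4: +16 =778
r78=1001110 pc4: +16 =794
r79=1001111 pc5: +32 =826
r80=1010000 pc2: +4 =830
r81=1010001 pc3: +8 =838
r82=1010010 pc3: +8 =846
r83=1010011 pc4: +16 =862
r84=1010100 pc3: +8 =870
r85=1010101 pc4: +16 =886
r86=1010110 pc4: +16 =902

Answer: 902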